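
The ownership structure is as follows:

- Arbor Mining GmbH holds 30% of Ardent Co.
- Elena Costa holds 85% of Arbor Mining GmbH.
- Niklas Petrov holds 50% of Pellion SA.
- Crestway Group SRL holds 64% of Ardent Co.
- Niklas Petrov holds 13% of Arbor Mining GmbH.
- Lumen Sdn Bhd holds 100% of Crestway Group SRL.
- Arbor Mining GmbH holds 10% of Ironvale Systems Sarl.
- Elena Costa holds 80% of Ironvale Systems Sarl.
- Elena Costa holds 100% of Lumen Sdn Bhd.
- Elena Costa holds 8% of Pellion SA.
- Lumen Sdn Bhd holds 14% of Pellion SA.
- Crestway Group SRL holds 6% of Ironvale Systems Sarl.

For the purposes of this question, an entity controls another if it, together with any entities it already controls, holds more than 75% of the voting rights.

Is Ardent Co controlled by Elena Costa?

Yes

Elena holds 85% of Arbor, so Elena controls Arbor.
Elena holds 100% of Lumen, so Elena controls Lumen.
Lumen holds 100% of Crestway, so Elena controls Crestway.
Crestway and Arbor together hold 64% + 30% = 94% of Ardent, so Elena controls Ardent.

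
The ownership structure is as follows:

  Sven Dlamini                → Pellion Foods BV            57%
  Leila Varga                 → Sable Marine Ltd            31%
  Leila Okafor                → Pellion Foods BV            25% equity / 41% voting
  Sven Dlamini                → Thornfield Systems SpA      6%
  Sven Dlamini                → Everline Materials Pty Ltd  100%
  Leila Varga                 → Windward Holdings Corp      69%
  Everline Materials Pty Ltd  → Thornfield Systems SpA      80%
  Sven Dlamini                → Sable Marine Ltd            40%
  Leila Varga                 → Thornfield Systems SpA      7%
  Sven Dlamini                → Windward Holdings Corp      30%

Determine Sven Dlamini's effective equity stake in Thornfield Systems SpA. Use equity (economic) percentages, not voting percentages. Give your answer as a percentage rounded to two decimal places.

86.00%

Sven reaches Thornfield along 2 paths.
Direct stake: 6% = 6%.
Via Everline: 100% × 80% = 80%.
Total: 6% + 80% = 86%.
Rounded: 86.00%.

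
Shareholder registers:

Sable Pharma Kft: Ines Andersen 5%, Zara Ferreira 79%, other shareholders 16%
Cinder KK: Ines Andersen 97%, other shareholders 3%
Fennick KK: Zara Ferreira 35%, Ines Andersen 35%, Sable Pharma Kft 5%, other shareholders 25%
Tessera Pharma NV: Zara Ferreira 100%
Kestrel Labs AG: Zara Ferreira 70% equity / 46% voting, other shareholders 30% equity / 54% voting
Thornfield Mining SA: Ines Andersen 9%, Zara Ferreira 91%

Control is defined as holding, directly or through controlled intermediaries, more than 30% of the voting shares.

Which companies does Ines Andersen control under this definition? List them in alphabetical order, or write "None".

Cinder KK, Fennick KK

Ines holds 97% of Cinder, so Ines controls Cinder.
Ines holds 35% of Fennick, so Ines controls Fennick.
No other company's threshold is met.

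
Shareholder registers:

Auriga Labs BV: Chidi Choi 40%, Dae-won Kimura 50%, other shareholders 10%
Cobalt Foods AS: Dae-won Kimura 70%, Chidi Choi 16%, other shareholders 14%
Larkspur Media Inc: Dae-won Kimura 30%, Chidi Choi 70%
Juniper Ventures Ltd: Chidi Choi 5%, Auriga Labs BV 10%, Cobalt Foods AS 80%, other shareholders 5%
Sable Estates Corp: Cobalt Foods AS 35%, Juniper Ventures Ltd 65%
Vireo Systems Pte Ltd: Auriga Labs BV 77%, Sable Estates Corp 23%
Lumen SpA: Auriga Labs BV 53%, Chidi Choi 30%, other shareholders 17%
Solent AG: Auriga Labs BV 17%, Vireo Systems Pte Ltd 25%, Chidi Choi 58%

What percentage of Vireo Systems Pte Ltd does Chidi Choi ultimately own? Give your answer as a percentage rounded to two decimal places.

35.35%

Chidi reaches Vireo along 5 paths.
Via Auriga: 40% × 77% = 30.8%.
Via Cobalt → Sable: 16% × 35% × 23% = 1.288%.
Via Juniper → Sable: 5% × 65% × 23% = 0.7475%.
Via Auriga → Juniper → Sable: 40% × 10% × 65% × 23% = 0.598%.
Via Cobalt → Juniper → Sable: 16% × 80% × 65% × 23% = 1.9136%.
Total: 30.8% + 1.288% + 0.7475% + 0.598% + 1.9136% = 35.3471%.
Rounded: 35.35%.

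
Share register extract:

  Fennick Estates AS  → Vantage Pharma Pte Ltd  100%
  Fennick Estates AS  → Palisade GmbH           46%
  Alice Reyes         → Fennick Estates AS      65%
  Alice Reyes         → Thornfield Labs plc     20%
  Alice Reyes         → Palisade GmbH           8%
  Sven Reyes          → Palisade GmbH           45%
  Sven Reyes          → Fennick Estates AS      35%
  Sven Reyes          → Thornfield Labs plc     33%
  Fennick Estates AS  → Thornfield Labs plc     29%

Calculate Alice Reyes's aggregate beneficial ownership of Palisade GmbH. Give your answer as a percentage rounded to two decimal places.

37.90%

Alice reaches Palisade along 2 paths.
Via Fennick: 65% × 46% = 29.9%.
Direct stake: 8% = 8%.
Total: 29.9% + 8% = 37.9%.
Rounded: 37.90%.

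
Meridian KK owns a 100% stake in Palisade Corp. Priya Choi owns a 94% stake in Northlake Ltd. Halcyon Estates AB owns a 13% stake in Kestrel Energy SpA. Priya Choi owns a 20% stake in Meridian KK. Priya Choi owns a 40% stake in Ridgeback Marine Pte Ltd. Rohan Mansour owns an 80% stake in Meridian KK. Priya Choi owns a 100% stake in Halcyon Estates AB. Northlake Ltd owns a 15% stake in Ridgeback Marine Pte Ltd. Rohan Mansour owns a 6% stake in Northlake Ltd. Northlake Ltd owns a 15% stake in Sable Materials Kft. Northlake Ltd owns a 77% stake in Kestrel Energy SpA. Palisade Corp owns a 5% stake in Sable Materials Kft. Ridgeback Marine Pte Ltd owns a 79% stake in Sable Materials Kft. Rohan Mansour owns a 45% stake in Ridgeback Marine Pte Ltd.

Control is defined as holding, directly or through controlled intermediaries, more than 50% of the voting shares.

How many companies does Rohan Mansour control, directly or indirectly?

2

Rohan holds 80% of Meridian, so Rohan controls Meridian.
Meridian holds 100% of Palisade, so Rohan controls Palisade.
No other company's threshold is met.
Rohan controls 2 companies.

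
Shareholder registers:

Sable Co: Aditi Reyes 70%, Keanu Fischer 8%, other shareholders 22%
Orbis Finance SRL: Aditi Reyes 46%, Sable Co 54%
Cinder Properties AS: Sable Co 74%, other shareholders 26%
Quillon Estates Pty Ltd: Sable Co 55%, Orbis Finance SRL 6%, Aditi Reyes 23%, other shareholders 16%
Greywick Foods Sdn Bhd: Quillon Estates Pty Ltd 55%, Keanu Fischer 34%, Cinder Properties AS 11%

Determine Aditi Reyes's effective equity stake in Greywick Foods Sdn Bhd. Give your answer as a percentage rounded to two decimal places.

42.29%

Aditi reaches Greywick along 5 paths.
Via Sable → Quillon: 70% × 55% × 55% = 21.175%.
Via Orbis → Quillon: 46% × 6% × 55% = 1.518%.
Via Sable → Orbis → Quillon: 70% × 54% × 6% × 55% = 1.2474%.
Via Quillon: 23% × 55% = 12.65%.
Via Sable → Cinder: 70% × 74% × 11% = 5.698%.
Total: 21.175% + 1.518% + 1.2474% + 12.65% + 5.698% = 42.2884%.
Rounded: 42.29%.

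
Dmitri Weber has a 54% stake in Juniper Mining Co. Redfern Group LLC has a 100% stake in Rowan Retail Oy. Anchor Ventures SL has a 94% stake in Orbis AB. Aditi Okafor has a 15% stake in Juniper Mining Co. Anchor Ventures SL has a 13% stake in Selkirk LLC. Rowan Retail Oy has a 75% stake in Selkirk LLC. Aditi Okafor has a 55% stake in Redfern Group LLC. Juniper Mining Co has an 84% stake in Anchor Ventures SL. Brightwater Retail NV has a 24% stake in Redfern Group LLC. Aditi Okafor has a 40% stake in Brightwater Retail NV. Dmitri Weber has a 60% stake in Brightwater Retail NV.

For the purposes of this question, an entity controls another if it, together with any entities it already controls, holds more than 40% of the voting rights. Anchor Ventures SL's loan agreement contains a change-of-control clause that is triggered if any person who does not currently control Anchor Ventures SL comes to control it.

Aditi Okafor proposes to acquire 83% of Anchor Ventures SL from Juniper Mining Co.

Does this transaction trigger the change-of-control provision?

Yes

The purchase adds only to Aditi's holdings (Juniper's stake shrinks), so Aditi is the only person who could newly come to control Anchor.
Aditi holds 55% of Redfern, so Aditi controls Redfern.
Redfern holds 100% of Rowan, so Aditi controls Rowan.
Rowan holds 75% of Selkirk, so Aditi controls Selkirk.
Neither Aditi nor any entity Aditi controls holds any voting interest in Anchor.
So before the transaction, Aditi does not control Anchor.
After the purchase, Aditi holds 83% of Anchor directly, and Juniper's stake falls to 1%.
Aditi holds 83% of Anchor, so Aditi controls Anchor.
Aditi did not control Anchor before and does after, so the clause is triggered.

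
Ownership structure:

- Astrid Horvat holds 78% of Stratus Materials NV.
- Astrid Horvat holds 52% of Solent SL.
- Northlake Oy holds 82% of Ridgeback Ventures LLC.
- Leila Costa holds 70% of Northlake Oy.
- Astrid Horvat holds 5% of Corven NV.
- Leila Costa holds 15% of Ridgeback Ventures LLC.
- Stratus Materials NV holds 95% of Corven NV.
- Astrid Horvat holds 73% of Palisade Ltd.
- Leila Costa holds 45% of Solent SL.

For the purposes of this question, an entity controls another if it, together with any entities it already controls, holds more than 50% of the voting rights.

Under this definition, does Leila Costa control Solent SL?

No

Leila holds 70% of Northlake, so Leila controls Northlake.
Leila and Northlake together hold 15% + 82% = 97% of Ridgeback, so Leila controls Ridgeback.
In Solent, Leila's side holds only 45%, not > 50%.
So Leila does not control Solent.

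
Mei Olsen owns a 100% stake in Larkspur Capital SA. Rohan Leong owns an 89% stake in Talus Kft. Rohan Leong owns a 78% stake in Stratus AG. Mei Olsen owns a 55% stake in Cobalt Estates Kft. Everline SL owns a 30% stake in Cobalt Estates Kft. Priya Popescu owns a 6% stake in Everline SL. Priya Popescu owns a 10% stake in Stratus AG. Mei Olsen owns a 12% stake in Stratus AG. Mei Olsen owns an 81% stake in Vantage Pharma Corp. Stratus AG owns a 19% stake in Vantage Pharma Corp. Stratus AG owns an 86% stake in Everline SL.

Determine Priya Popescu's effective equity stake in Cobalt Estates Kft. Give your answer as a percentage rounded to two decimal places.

4.38%

Priya reaches Cobalt along 2 paths.
Via Everline: 6% × 30% = 1.8%.
Via Stratus → Everline: 10% × 86% × 30% = 2.58%.
Total: 1.8% + 2.58% = 4.38%.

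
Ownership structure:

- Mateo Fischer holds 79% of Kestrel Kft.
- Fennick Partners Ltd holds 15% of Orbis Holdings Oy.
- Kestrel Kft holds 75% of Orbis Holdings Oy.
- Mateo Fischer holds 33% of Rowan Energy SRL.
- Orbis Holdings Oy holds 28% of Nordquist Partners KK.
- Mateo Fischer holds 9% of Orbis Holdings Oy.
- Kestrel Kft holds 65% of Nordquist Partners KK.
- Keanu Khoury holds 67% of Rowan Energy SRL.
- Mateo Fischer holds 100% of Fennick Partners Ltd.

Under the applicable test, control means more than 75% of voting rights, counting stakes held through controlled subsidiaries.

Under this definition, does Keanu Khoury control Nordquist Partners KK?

No

Keanu's largest direct stake is 67% in Rowan, which does not meet the threshold, so Keanu controls no company.
Neither Keanu nor any entity Keanu controls holds any voting interest in Nordquist.
So Keanu does not control Nordquist.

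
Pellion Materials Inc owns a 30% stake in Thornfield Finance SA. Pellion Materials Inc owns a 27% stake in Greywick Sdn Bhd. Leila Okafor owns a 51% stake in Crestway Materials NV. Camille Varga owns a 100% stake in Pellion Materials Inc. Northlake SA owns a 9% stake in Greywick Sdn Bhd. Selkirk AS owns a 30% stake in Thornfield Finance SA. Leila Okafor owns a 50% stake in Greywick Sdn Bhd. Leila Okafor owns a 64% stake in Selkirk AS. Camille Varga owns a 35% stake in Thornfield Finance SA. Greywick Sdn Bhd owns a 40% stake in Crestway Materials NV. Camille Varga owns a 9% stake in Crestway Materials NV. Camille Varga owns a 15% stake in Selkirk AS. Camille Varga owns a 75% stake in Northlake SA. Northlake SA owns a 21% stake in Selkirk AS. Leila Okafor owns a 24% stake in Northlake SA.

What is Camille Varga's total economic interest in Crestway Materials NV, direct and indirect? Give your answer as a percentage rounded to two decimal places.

22.50%

Camille reaches Crestway along 3 paths.
Via Pellion → Greywick: 100% × 27% × 40% = 10.8%.
Via Northlake → Greywick: 75% × 9% × 40% = 2.7%.
Direct stake: 9% = 9%.
Total: 10.8% + 2.7% + 9% = 22.5%.
Rounded: 22.50%.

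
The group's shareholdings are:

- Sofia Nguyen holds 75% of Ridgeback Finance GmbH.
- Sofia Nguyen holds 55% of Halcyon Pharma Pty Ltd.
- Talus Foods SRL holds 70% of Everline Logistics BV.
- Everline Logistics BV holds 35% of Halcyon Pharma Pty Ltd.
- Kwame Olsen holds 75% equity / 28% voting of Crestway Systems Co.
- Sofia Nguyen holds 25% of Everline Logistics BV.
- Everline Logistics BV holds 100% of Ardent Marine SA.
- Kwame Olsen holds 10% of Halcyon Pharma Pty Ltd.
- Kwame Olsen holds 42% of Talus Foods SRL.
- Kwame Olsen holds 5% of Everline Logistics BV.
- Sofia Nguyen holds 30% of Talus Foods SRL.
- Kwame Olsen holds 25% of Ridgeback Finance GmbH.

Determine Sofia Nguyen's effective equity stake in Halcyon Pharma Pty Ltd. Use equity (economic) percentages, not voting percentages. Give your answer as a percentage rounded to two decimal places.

Sofia reaches Halcyon along 3 paths.
Direct stake: 55% = 55%.
Via Everline: 25% × 35% = 8.75%.
Via Talus → Everline: 30% × 70% × 35% = 7.35%.
Total: 55% + 8.75% + 7.35% = 71.1%.
Rounded: 71.10%.

71.10%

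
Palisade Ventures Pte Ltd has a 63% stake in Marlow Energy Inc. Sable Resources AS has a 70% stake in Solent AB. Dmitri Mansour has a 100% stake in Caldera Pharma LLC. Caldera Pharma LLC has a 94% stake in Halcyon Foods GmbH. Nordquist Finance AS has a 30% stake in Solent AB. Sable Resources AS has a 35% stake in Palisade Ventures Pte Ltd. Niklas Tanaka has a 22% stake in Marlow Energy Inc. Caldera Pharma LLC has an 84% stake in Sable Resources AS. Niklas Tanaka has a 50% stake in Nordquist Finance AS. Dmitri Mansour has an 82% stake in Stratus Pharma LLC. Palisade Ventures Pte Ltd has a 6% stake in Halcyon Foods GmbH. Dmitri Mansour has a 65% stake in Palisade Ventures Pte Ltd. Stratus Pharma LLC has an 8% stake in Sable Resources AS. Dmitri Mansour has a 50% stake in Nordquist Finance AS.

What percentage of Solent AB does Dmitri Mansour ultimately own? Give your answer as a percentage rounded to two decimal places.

78.39%

Dmitri reaches Solent along 3 paths.
Via Nordquist: 50% × 30% = 15%.
Via Caldera → Sable: 100% × 84% × 70% = 58.8%.
Via Stratus → Sable: 82% × 8% × 70% = 4.592%.
Total: 15% + 58.8% + 4.592% = 78.392%.
Rounded: 78.39%.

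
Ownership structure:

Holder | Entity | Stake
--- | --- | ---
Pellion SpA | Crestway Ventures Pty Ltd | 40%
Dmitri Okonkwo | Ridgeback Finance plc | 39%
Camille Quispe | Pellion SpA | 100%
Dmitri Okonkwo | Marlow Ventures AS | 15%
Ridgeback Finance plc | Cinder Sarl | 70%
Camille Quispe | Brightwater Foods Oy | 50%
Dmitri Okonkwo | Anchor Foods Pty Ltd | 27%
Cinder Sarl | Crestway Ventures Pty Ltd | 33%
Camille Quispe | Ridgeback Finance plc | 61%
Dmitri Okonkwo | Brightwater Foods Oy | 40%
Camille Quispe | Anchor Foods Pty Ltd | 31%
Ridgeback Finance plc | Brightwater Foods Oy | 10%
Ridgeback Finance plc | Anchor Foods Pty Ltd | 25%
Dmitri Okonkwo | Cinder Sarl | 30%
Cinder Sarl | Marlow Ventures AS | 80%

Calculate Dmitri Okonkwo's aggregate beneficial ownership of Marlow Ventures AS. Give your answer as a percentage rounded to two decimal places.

60.84%

Dmitri reaches Marlow along 3 paths.
Direct stake: 15% = 15%.
Via Cinder: 30% × 80% = 24%.
Via Ridgeback → Cinder: 39% × 70% × 80% = 21.84%.
Total: 15% + 24% + 21.84% = 60.84%.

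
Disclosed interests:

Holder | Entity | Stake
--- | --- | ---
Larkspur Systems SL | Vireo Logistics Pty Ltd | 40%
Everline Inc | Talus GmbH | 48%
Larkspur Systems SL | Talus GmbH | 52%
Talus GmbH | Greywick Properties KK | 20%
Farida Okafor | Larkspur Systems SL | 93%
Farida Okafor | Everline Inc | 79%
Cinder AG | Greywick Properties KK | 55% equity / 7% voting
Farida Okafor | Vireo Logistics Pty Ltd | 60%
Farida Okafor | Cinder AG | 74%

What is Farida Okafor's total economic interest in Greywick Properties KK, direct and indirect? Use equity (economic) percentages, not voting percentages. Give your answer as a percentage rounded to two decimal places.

Farida reaches Greywick along 3 paths.
Via Cinder: 74% × 55% = 40.7%.
Via Everline → Talus: 79% × 48% × 20% = 7.584%.
Via Larkspur → Talus: 93% × 52% × 20% = 9.672%.
Total: 40.7% + 7.584% + 9.672% = 57.956%.
Rounded: 57.96%.

57.96%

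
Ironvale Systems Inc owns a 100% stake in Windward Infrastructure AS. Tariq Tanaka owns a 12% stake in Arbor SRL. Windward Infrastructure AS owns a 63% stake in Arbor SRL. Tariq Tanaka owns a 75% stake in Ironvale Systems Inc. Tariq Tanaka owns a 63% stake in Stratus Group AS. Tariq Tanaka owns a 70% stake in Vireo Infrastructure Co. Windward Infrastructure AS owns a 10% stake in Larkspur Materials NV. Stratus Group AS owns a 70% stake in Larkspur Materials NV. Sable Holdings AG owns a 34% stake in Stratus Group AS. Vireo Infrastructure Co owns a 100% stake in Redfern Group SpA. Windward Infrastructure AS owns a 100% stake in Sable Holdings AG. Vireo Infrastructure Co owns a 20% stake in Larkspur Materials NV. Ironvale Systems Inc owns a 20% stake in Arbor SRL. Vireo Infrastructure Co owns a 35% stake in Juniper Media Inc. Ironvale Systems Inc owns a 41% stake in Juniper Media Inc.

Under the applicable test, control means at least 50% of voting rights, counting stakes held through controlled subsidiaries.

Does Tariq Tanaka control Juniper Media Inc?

Yes

Tariq holds 75% of Ironvale, so Tariq controls Ironvale.
Tariq holds 70% of Vireo, so Tariq controls Vireo.
Ironvale and Vireo together hold 41% + 35% = 76% of Juniper, so Tariq controls Juniper.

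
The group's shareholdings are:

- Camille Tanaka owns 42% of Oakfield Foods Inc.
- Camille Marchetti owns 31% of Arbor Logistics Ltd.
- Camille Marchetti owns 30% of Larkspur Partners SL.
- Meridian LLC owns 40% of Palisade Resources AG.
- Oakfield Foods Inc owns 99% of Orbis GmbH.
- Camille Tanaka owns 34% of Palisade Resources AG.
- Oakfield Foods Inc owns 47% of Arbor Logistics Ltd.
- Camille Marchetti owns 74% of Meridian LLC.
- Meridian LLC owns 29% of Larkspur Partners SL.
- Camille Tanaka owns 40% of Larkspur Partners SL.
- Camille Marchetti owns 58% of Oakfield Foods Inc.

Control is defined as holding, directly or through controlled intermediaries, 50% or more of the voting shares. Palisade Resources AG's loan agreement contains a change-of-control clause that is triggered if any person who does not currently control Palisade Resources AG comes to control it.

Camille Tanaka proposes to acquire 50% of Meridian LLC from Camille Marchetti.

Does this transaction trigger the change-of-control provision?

The purchase adds only to Camille Tanaka's holdings (Camille Marchetti's stake shrinks), so Camille Tanaka is the only person who could newly come to control Palisade.
Camille Tanaka's largest direct stake is 42% in Oakfield, which does not meet the threshold, so Camille Tanaka controls no company.
In Palisade, Camille Tanaka's side holds only 34%, not ≥ 50%.
So before the transaction, Camille Tanaka does not control Palisade.
After the purchase, Camille Tanaka holds 50% of Meridian directly, and Camille Marchetti's stake falls to 24%.
Camille Tanaka holds 50% of Meridian, so Camille Tanaka controls Meridian.
Meridian and Camille Tanaka together hold 40% + 34% = 74% of Palisade, so Camille Tanaka controls Palisade.
Camille Tanaka did not control Palisade before and does after, so the clause is triggered.

Yes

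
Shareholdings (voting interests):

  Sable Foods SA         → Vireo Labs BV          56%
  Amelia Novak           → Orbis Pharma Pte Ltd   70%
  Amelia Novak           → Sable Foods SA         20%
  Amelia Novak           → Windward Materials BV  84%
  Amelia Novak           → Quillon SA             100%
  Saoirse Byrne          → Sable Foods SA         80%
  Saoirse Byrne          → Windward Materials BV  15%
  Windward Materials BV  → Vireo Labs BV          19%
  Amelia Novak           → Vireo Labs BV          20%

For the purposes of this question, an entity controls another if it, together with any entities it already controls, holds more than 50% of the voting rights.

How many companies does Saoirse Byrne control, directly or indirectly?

Saoirse holds 80% of Sable, so Saoirse controls Sable.
Sable holds 56% of Vireo, so Saoirse controls Vireo.
No other company's threshold is met.
Saoirse controls 2 companies.

2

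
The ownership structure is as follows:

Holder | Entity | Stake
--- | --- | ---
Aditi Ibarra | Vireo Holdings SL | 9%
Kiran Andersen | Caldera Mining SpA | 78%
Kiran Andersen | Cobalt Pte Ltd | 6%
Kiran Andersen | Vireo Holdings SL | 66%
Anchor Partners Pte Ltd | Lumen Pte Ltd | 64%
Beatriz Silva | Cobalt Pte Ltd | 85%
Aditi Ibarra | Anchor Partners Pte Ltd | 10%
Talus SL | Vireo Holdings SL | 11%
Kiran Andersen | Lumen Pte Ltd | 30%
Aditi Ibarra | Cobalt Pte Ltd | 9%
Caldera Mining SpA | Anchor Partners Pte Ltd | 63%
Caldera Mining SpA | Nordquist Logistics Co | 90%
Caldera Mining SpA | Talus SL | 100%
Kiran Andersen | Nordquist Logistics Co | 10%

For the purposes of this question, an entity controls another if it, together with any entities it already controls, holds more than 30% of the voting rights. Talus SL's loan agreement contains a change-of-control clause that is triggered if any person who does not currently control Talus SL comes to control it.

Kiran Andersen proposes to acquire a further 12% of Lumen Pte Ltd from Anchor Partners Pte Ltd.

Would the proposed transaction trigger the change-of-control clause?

The purchase adds only to Kiran's holdings (Anchor's stake shrinks), so Kiran is the only person who could newly come to control Talus.
Kiran holds 78% of Caldera, so Kiran controls Caldera.
Caldera holds 100% of Talus, so Kiran controls Talus.
So Kiran already controls Talus before the transaction.
After the purchase, Kiran's direct stake in Lumen rises to 30% + 12% = 42%, and Anchor's stake falls to 52%.
Kiran controlled Talus already, so this is not a new person acquiring control; every other person's position is unchanged or reduced.
No new person acquires control, so the clause is not triggered.

No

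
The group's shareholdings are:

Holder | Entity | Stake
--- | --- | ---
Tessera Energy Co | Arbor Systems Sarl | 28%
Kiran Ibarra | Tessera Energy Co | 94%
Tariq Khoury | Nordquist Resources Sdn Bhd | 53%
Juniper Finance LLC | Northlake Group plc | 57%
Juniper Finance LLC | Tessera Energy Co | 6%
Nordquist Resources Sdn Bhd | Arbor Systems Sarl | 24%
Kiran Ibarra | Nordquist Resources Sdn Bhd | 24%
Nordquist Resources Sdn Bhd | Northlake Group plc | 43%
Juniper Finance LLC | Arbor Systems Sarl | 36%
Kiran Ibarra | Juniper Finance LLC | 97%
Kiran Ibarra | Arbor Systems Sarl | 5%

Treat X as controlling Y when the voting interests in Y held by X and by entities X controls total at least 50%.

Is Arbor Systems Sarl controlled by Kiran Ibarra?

Kiran holds 97% of Juniper, so Kiran controls Juniper.
Kiran and Juniper together hold 94% + 6% = 100% of Tessera, so Kiran controls Tessera.
Tessera and Juniper and Kiran together hold 28% + 36% + 5% = 69% of Arbor, so Kiran controls Arbor.

Yes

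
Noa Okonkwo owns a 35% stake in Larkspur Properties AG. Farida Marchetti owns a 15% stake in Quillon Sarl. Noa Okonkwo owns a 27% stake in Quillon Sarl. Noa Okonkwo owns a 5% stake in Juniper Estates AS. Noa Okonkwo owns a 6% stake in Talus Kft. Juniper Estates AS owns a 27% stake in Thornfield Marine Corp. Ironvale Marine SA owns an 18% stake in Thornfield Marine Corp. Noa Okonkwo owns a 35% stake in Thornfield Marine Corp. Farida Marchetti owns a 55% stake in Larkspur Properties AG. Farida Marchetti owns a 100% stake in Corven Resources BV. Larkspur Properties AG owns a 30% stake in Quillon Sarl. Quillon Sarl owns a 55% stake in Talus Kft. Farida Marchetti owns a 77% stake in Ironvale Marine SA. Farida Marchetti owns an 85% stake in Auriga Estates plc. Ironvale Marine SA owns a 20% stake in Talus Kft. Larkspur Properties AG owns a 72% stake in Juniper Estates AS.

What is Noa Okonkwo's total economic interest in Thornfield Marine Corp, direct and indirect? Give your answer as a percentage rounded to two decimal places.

Noa reaches Thornfield along 3 paths.
Via Juniper: 5% × 27% = 1.35%.
Via Larkspur → Juniper: 35% × 72% × 27% = 6.804%.
Direct stake: 35% = 35%.
Total: 1.35% + 6.804% + 35% = 43.154%.
Rounded: 43.15%.

43.15%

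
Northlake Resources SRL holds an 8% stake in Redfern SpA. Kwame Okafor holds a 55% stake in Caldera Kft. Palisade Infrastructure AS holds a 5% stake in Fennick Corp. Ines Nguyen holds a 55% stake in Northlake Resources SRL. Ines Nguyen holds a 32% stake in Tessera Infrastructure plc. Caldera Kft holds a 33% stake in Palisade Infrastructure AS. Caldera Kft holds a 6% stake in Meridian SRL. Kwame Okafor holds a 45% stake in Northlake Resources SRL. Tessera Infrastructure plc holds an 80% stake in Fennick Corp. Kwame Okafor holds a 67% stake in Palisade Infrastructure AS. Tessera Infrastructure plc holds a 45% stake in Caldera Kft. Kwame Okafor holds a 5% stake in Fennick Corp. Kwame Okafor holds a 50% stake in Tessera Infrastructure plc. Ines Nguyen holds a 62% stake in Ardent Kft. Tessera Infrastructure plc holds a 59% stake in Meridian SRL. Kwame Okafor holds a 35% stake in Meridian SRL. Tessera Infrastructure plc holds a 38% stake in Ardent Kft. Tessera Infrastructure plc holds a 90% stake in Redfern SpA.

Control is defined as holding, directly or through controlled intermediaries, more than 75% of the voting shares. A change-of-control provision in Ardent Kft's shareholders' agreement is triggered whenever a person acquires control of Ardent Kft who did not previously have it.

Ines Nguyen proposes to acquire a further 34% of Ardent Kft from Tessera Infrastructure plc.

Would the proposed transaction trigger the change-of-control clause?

Yes

The purchase adds only to Ines's holdings (Tessera's stake shrinks), so Ines is the only person who could newly come to control Ardent.
Ines's largest direct stake is 62% in Ardent, which does not meet the threshold, so Ines controls no company.
In Ardent, Ines's side holds only 62%, not > 75%.
So before the transaction, Ines does not control Ardent.
After the purchase, Ines's direct stake in Ardent rises to 62% + 34% = 96%, and Tessera's stake falls to 4%.
Ines holds 96% of Ardent, so Ines controls Ardent.
Ines did not control Ardent before and does after, so the clause is triggered.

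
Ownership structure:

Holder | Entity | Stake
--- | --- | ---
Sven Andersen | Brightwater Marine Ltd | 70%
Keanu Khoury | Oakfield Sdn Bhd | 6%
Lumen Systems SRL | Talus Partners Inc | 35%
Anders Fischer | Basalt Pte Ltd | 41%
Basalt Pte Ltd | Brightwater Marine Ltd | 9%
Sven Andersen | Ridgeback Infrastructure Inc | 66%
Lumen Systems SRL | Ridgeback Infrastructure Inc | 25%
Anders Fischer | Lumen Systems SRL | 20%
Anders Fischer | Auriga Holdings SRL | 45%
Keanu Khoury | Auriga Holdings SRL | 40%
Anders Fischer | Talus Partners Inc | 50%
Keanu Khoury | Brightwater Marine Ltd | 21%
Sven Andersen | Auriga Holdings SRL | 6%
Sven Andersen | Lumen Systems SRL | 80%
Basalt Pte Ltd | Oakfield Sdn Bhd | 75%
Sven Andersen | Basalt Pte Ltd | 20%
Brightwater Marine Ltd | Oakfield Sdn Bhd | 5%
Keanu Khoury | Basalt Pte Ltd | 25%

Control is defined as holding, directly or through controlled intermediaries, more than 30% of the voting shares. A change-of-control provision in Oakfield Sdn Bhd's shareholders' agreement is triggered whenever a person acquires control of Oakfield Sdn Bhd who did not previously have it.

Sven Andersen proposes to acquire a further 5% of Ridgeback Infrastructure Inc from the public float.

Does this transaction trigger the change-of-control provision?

No

The purchase changes only Sven's holdings, so Sven is the only person who could newly come to control Oakfield.
Sven holds 80% of Lumen, so Sven controls Lumen.
Sven holds 70% of Brightwater, so Sven controls Brightwater.
Lumen holds 35% of Talus, so Sven controls Talus.
Lumen and Sven together hold 25% + 66% = 91% of Ridgeback, so Sven controls Ridgeback.
In Oakfield, Sven's side holds only 5%, not > 30%.
So before the transaction, Sven does not control Oakfield.
After the purchase, Sven's direct stake in Ridgeback rises to 66% + 5% = 71%.
Lumen and Sven together hold 25% + 71% = 96% of Ridgeback, so Sven controls Ridgeback.
After the transaction, Sven's side holds 5% of Oakfield, not > 30%, so Sven still does not control Oakfield.
No new person acquires control, so the clause is not triggered.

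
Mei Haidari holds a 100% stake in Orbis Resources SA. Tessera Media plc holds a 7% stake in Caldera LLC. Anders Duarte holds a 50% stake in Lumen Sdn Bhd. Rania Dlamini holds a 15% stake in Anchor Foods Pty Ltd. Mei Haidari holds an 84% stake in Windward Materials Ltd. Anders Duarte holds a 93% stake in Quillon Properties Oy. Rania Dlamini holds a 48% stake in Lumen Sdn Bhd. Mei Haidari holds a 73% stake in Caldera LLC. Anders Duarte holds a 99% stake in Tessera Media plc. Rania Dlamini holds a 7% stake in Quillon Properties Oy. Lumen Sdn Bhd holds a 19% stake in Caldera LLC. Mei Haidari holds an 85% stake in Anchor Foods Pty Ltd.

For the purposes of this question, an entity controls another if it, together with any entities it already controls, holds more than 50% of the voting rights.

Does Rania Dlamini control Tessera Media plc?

Rania's largest direct stake is 48% in Lumen, which does not meet the threshold, so Rania controls no company.
Neither Rania nor any entity Rania controls holds any voting interest in Tessera.
So Rania does not control Tessera.

No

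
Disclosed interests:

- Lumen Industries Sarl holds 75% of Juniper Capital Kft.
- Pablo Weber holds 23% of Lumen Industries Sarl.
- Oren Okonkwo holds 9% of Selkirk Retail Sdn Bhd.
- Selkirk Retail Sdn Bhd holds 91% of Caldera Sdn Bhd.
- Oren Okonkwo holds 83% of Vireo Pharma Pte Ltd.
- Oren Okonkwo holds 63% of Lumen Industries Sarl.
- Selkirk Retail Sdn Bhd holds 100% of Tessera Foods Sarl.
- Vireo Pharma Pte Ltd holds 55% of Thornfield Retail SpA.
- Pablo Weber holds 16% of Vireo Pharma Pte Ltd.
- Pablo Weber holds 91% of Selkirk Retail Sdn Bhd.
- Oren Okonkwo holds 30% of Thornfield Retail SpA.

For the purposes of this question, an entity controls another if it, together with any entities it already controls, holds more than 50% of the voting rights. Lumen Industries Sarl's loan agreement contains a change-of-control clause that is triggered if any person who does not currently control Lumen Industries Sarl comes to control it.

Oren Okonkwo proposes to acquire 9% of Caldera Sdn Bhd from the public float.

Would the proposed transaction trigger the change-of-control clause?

No

The purchase changes only Oren's holdings, so Oren is the only person who could newly come to control Lumen.
Oren holds 63% of Lumen, so Oren controls Lumen.
So Oren already controls Lumen before the transaction.
After the purchase, Oren holds 9% of Caldera directly.
Oren controlled Lumen already, so this is not a new person acquiring control; every other person's position is unchanged or reduced.
No new person acquires control, so the clause is not triggered.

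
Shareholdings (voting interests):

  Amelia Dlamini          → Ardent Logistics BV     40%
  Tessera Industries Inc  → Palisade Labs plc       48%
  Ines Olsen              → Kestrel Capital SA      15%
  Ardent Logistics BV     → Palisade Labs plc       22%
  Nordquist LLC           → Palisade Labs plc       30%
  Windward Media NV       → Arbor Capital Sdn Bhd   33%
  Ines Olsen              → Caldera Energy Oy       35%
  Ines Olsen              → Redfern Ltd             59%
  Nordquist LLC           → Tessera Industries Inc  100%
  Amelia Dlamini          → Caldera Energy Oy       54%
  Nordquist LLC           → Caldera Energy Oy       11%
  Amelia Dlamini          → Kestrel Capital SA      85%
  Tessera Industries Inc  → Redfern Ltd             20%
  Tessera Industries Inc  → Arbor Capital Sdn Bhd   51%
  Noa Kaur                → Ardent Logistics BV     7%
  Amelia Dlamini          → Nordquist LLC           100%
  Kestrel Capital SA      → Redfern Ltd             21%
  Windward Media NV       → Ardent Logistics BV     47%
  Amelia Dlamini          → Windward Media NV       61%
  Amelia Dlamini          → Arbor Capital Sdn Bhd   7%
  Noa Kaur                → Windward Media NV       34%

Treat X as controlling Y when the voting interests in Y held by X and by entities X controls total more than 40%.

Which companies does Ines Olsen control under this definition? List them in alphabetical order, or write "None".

Redfern Ltd

Ines holds 59% of Redfern, so Ines controls Redfern.
No other company's threshold is met.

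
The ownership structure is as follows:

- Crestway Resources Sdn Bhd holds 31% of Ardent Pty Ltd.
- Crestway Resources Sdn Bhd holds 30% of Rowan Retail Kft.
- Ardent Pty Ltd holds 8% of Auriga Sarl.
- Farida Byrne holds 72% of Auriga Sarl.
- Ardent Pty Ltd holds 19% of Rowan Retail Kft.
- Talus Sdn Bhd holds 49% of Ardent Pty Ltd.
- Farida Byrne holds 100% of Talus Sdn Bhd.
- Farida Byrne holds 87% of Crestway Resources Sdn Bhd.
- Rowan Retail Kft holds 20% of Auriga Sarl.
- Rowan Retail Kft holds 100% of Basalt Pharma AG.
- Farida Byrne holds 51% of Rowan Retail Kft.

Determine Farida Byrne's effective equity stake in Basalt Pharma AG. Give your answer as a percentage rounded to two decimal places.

Farida reaches Basalt along 4 paths.
Via Rowan: 51% × 100% = 51%.
Via Talus → Ardent → Rowan: 100% × 49% × 19% × 100% = 9.31%.
Via Crestway → Ardent → Rowan: 87% × 31% × 19% × 100% = 5.1243%.
Via Crestway → Rowan: 87% × 30% × 100% = 26.1%.
Total: 51% + 9.31% + 5.1243% + 26.1% = 91.5343%.
Rounded: 91.53%.

91.53%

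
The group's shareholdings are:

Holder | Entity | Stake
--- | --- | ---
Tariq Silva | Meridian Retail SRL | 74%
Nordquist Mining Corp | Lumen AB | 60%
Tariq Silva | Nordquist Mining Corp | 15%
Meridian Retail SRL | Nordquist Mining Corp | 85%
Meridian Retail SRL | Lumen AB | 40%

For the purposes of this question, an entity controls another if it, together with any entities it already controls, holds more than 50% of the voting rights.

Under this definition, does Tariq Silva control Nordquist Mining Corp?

Tariq holds 74% of Meridian, so Tariq controls Meridian.
Meridian and Tariq together hold 85% + 15% = 100% of Nordquist, so Tariq controls Nordquist.

Yes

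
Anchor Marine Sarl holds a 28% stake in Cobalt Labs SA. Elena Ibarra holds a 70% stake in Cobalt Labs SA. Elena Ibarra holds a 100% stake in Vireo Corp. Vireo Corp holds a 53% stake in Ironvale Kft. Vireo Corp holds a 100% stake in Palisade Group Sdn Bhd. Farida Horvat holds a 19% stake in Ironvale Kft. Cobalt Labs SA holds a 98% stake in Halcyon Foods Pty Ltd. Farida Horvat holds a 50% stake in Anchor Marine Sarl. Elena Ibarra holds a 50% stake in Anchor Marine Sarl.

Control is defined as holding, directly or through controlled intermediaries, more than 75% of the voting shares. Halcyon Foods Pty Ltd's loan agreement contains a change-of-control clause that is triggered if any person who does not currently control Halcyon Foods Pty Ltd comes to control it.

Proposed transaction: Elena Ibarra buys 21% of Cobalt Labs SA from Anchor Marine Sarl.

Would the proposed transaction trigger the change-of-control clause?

The purchase adds only to Elena's holdings (Anchor's stake shrinks), so Elena is the only person who could newly come to control Halcyon.
Elena holds 100% of Vireo, so Elena controls Vireo.
Vireo holds 100% of Palisade, so Elena controls Palisade.
Neither Elena nor any entity Elena controls holds any voting interest in Halcyon.
So before the transaction, Elena does not control Halcyon.
After the purchase, Elena's direct stake in Cobalt rises to 70% + 21% = 91%, and Anchor's stake falls to 7%.
Elena holds 91% of Cobalt, so Elena controls Cobalt.
Cobalt holds 98% of Halcyon, so Elena controls Halcyon.
Elena did not control Halcyon before and does after, so the clause is triggered.

Yes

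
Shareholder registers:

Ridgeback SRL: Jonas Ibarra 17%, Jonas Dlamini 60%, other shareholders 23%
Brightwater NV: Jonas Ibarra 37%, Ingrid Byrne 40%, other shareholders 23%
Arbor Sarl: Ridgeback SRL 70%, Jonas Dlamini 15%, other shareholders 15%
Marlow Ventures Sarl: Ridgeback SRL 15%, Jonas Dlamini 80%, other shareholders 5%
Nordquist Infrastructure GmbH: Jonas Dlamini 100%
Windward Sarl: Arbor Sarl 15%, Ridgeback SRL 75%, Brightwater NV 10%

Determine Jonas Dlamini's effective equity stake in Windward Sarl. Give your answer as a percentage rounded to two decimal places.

53.55%

Jonas Dlamini reaches Windward along 3 paths.
Via Ridgeback → Arbor: 60% × 70% × 15% = 6.3%.
Via Arbor: 15% × 15% = 2.25%.
Via Ridgeback: 60% × 75% = 45%.
Total: 6.3% + 2.25% + 45% = 53.55%.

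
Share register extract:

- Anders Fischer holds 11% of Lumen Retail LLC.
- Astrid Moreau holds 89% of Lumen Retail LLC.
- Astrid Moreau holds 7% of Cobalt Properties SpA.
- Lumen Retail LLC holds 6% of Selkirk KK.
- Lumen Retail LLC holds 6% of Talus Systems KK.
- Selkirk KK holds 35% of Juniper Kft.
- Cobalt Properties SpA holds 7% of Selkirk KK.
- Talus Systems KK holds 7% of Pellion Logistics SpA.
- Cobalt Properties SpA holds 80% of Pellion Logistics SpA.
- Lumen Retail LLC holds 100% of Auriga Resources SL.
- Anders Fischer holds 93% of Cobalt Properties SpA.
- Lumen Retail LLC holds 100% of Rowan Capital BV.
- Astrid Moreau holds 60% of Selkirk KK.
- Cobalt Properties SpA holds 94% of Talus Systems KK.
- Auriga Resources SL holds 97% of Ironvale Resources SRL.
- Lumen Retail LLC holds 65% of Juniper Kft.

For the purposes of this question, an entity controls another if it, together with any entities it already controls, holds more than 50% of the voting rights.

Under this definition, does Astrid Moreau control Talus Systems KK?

Astrid holds 89% of Lumen, so Astrid controls Lumen.
Astrid and Lumen together hold 60% + 6% = 66% of Selkirk, so Astrid controls Selkirk.
Lumen holds 100% of Auriga, so Astrid controls Auriga.
Selkirk and Lumen together hold 35% + 65% = 100% of Juniper, so Astrid controls Juniper.
Auriga holds 97% of Ironvale, so Astrid controls Ironvale.
Lumen holds 100% of Rowan, so Astrid controls Rowan.
In Talus, Astrid's side holds only 6%, not > 50%.
So Astrid does not control Talus.

No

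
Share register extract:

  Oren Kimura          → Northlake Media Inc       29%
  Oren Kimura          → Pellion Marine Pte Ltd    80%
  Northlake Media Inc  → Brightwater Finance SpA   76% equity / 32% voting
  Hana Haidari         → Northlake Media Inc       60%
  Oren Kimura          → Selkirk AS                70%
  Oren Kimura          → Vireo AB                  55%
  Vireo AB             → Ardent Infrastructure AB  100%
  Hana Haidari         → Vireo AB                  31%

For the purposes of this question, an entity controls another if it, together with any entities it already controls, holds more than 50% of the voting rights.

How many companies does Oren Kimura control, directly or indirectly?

4

Oren holds 55% of Vireo, so Oren controls Vireo.
Oren holds 80% of Pellion, so Oren controls Pellion.
Oren holds 70% of Selkirk, so Oren controls Selkirk.
Vireo holds 100% of Ardent, so Oren controls Ardent.
No other company's threshold is met.
Oren controls 4 companies.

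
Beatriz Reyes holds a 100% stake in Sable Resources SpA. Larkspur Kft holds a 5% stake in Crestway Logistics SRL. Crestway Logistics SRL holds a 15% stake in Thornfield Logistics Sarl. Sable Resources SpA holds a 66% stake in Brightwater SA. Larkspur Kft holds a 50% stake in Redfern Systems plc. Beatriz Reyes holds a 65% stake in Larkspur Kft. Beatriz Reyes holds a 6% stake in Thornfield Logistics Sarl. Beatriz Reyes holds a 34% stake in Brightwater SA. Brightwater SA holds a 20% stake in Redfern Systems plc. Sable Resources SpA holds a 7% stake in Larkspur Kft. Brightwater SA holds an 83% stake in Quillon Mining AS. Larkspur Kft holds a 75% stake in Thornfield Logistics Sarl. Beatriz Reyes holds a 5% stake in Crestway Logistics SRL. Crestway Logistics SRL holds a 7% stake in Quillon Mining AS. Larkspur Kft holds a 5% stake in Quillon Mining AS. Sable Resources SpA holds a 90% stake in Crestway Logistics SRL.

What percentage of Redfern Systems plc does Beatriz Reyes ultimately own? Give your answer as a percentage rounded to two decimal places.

Beatriz reaches Redfern along 4 paths.
Via Larkspur: 65% × 50% = 32.5%.
Via Sable → Larkspur: 100% × 7% × 50% = 3.5%.
Via Sable → Brightwater: 100% × 66% × 20% = 13.2%.
Via Brightwater: 34% × 20% = 6.8%.
Total: 32.5% + 3.5% + 13.2% + 6.8% = 56%.
Rounded: 56.00%.

56.00%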